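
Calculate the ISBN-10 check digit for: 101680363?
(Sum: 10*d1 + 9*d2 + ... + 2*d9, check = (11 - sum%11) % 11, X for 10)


Weighted sum: 144
144 mod 11 = 1

Check digit: X


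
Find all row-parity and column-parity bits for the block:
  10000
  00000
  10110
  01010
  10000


Row parities: 10101
Column parities: 11100

Row P: 10101, Col P: 11100, Corner: 1


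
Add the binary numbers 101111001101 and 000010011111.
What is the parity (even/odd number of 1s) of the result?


101111001101 = 3021
000010011111 = 159
Sum = 3180 = 110001101100
1s count = 6

even parity (6 ones in 110001101100)


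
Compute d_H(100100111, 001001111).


XOR: 101101000
Count of 1s: 4

4


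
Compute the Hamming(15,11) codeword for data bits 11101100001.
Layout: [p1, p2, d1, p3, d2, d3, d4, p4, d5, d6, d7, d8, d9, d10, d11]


Parity bits: p1=0, p2=0, p3=1, p4=1

001111011100001


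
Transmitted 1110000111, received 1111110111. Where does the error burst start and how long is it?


XOR: 0001110000

Burst at position 3, length 3


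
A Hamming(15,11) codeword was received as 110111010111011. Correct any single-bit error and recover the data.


Syndrome = 0: no error detected

Data: 01100111011 (no errors)


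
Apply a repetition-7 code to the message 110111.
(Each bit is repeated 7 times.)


Each bit -> 7 copies

111111111111110000000111111111111111111111


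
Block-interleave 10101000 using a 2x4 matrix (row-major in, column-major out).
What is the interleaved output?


Matrix:
  1010
  1000
Read columns: 11001000

11001000


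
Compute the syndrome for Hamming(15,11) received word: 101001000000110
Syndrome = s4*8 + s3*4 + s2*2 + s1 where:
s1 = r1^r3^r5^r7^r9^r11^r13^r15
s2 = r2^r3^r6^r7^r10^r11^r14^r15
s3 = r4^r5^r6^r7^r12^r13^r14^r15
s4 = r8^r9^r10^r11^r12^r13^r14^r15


s1=1, s2=1, s3=1, s4=0

Syndrome = 7 (error at position 7)


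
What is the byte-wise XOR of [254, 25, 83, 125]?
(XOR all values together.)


XOR chain: 254 ^ 25 ^ 83 ^ 125 = 201

201


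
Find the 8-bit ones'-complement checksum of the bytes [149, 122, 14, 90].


Sum = 375 mod 256 = 119
Complement = 136

136


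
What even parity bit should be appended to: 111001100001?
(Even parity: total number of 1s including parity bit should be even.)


Number of 1s in data: 6
Parity bit: 0

0


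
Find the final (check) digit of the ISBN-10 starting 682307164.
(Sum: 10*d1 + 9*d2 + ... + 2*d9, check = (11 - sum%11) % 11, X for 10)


Weighted sum: 234
234 mod 11 = 3

Check digit: 8


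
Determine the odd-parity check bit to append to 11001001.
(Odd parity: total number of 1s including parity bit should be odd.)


Number of 1s in data: 4
Parity bit: 1

1


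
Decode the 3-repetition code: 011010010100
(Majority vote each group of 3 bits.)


Groups: 011, 010, 010, 100
Majority votes: 1000

1000


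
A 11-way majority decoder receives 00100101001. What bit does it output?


Ones: 4 out of 11
Threshold: 6

0 (4/11 voted 1)


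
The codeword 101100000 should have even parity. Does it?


Number of 1s: 3

No, parity error (3 ones)


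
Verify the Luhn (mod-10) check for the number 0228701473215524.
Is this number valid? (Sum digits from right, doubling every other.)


Luhn sum = 52
52 mod 10 = 2

Invalid (Luhn sum mod 10 = 2)


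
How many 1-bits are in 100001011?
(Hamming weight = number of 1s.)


Counting 1s in 100001011

4


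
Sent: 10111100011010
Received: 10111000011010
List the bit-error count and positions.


XOR: 00000100000000

1 error(s) at position(s): 5


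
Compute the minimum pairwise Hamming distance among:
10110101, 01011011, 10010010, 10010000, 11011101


Comparing all pairs, minimum distance: 1
Can detect 0 errors, correct 0 errors

1


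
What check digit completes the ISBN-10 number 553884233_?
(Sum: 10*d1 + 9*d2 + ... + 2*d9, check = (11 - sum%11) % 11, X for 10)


Weighted sum: 266
266 mod 11 = 2

Check digit: 9


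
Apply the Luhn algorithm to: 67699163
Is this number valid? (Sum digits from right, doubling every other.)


Luhn sum = 38
38 mod 10 = 8

Invalid (Luhn sum mod 10 = 8)


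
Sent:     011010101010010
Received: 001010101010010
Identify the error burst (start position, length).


XOR: 010000000000000

Burst at position 1, length 1


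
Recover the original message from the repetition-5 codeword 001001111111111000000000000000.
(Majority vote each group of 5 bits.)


Groups: 00100, 11111, 11111, 00000, 00000, 00000
Majority votes: 011000

011000


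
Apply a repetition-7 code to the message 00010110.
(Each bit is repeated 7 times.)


Each bit -> 7 copies

00000000000000000000011111110000000111111111111110000000


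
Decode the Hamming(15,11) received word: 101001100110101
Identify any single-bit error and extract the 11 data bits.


Syndrome = 0: no error detected

Data: 10110110101 (no errors)


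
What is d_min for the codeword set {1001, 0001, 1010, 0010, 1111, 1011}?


Comparing all pairs, minimum distance: 1
Can detect 0 errors, correct 0 errors

1


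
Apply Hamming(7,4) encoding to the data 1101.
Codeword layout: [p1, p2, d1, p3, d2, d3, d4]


Parity bits: p1=1, p2=0, p3=0

1010101


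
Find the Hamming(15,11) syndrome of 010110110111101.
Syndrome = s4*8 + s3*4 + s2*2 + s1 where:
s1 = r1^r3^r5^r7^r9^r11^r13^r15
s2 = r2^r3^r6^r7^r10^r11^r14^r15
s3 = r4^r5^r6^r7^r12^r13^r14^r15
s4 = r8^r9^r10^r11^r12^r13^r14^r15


s1=1, s2=1, s3=0, s4=0

Syndrome = 3 (error at position 3)


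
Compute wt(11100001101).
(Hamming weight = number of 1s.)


Counting 1s in 11100001101

6


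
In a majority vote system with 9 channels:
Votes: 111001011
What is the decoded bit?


Ones: 6 out of 9
Threshold: 5

1 (6/9 voted 1)


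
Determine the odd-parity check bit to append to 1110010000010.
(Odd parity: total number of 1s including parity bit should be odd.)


Number of 1s in data: 5
Parity bit: 0

0


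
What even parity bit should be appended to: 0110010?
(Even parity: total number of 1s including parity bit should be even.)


Number of 1s in data: 3
Parity bit: 1

1


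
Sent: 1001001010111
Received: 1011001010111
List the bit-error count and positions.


XOR: 0010000000000

1 error(s) at position(s): 2


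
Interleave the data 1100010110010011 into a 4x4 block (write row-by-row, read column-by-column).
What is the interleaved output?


Matrix:
  1100
  0101
  1001
  0011
Read columns: 1010110000010111

1010110000010111


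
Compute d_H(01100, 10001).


XOR: 11101
Count of 1s: 4

4


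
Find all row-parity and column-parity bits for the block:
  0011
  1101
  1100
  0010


Row parities: 0101
Column parities: 0000

Row P: 0101, Col P: 0000, Corner: 0


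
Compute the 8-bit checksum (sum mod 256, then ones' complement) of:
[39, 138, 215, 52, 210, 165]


Sum = 819 mod 256 = 51
Complement = 204

204


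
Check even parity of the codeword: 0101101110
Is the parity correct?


Number of 1s: 6

Yes, parity is correct (6 ones)


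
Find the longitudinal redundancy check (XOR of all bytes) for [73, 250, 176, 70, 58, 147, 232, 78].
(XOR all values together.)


XOR chain: 73 ^ 250 ^ 176 ^ 70 ^ 58 ^ 147 ^ 232 ^ 78 = 74

74


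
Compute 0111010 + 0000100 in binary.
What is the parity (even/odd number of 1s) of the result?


0111010 = 58
0000100 = 4
Sum = 62 = 111110
1s count = 5

odd parity (5 ones in 111110)


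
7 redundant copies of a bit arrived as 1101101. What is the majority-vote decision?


Ones: 5 out of 7
Threshold: 4

1 (5/7 voted 1)


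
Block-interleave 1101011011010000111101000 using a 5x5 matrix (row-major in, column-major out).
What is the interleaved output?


Matrix:
  11010
  11011
  01000
  01111
  01000
Read columns: 1100011111000101101001010

1100011111000101101001010


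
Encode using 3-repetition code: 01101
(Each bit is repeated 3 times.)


Each bit -> 3 copies

000111111000111


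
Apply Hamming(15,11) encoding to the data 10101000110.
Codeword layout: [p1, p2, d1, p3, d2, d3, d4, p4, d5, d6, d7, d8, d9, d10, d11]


Parity bits: p1=1, p2=1, p3=1, p4=1

111101011000110


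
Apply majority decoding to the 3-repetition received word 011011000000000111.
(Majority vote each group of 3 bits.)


Groups: 011, 011, 000, 000, 000, 111
Majority votes: 110001

110001


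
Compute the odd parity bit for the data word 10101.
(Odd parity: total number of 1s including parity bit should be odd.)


Number of 1s in data: 3
Parity bit: 0

0


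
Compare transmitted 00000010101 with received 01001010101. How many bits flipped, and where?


XOR: 01001000000

2 error(s) at position(s): 1, 4


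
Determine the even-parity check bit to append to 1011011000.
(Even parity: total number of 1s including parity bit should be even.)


Number of 1s in data: 5
Parity bit: 1

1


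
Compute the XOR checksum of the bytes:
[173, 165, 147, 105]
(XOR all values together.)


XOR chain: 173 ^ 165 ^ 147 ^ 105 = 242

242


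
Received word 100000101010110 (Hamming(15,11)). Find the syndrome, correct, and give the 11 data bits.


Syndrome = 7: error at position 7

Data: 00001010110 (corrected bit 7)


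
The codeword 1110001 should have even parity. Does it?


Number of 1s: 4

Yes, parity is correct (4 ones)


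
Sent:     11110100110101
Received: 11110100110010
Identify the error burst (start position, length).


XOR: 00000000000111

Burst at position 11, length 3


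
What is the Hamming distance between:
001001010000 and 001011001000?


XOR: 000010011000
Count of 1s: 3

3


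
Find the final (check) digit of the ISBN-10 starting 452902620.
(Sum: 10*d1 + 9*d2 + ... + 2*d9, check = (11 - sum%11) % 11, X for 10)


Weighted sum: 204
204 mod 11 = 6

Check digit: 5


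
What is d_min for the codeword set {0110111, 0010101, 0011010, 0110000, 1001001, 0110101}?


Comparing all pairs, minimum distance: 1
Can detect 0 errors, correct 0 errors

1


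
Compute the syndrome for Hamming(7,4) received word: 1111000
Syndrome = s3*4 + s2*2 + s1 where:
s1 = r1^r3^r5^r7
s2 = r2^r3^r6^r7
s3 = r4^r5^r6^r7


s1=0, s2=0, s3=1

Syndrome = 4 (error at position 4)


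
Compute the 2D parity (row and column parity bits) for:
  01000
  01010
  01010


Row parities: 100
Column parities: 01000

Row P: 100, Col P: 01000, Corner: 1


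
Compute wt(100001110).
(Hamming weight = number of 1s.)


Counting 1s in 100001110

4


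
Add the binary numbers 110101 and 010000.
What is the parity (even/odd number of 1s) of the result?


110101 = 53
010000 = 16
Sum = 69 = 1000101
1s count = 3

odd parity (3 ones in 1000101)


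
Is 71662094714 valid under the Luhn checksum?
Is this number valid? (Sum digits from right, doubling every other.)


Luhn sum = 50
50 mod 10 = 0

Valid (Luhn sum mod 10 = 0)


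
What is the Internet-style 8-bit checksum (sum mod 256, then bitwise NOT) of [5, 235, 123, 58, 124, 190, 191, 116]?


Sum = 1042 mod 256 = 18
Complement = 237

237


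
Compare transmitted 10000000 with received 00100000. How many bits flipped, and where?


XOR: 10100000

2 error(s) at position(s): 0, 2


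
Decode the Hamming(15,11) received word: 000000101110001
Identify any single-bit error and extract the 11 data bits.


Syndrome = 0: no error detected

Data: 00011110001 (no errors)


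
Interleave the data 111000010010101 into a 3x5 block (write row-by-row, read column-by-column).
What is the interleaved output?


Matrix:
  11100
  00100
  10101
Read columns: 101100111000001

101100111000001


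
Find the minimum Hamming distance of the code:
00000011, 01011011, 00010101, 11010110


Comparing all pairs, minimum distance: 3
Can detect 2 errors, correct 1 errors

3


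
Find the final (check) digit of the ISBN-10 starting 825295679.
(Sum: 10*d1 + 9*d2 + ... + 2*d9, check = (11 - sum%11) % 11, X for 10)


Weighted sum: 294
294 mod 11 = 8

Check digit: 3


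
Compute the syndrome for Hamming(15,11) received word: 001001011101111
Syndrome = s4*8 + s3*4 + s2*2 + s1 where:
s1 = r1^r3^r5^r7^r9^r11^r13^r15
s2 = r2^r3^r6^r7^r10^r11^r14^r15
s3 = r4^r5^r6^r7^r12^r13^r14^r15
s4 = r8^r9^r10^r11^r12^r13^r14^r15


s1=0, s2=1, s3=1, s4=1

Syndrome = 14 (error at position 14)


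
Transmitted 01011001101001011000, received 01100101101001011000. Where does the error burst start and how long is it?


XOR: 00111100000000000000

Burst at position 2, length 4


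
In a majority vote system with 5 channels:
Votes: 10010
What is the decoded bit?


Ones: 2 out of 5
Threshold: 3

0 (2/5 voted 1)


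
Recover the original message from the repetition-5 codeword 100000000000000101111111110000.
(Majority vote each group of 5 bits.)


Groups: 10000, 00000, 00000, 10111, 11111, 10000
Majority votes: 000110

000110


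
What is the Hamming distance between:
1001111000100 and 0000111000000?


XOR: 1001000000100
Count of 1s: 3

3


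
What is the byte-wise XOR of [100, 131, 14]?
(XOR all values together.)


XOR chain: 100 ^ 131 ^ 14 = 233

233


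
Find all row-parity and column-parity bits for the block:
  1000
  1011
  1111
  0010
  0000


Row parities: 11010
Column parities: 1110

Row P: 11010, Col P: 1110, Corner: 1


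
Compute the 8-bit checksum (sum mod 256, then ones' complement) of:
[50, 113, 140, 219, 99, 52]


Sum = 673 mod 256 = 161
Complement = 94

94


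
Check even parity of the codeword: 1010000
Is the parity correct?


Number of 1s: 2

Yes, parity is correct (2 ones)


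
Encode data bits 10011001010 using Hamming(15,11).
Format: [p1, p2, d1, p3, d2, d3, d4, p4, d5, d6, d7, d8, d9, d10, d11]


Parity bits: p1=1, p2=1, p3=1, p4=1

111100111001010


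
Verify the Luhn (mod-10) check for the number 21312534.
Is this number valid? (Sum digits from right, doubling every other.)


Luhn sum = 31
31 mod 10 = 1

Invalid (Luhn sum mod 10 = 1)


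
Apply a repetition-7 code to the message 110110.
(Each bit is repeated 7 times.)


Each bit -> 7 copies

111111111111110000000111111111111110000000


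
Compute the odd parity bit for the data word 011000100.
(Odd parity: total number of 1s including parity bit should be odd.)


Number of 1s in data: 3
Parity bit: 0

0


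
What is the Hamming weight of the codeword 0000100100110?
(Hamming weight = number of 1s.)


Counting 1s in 0000100100110

4


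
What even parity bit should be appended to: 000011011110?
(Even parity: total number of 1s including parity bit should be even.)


Number of 1s in data: 6
Parity bit: 0

0


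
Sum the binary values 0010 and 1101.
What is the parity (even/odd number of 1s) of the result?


0010 = 2
1101 = 13
Sum = 15 = 1111
1s count = 4

even parity (4 ones in 1111)


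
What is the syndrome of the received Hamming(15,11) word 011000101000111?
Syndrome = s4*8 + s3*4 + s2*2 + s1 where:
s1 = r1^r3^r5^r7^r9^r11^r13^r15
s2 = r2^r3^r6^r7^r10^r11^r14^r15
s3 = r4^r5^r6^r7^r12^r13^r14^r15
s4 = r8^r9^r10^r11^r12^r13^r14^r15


s1=1, s2=1, s3=0, s4=0

Syndrome = 3 (error at position 3)


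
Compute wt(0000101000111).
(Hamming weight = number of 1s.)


Counting 1s in 0000101000111

5


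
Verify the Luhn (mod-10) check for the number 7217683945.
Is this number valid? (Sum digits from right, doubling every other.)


Luhn sum = 55
55 mod 10 = 5

Invalid (Luhn sum mod 10 = 5)


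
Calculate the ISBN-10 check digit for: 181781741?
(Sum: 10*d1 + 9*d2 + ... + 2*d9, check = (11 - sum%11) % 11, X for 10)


Weighted sum: 234
234 mod 11 = 3

Check digit: 8


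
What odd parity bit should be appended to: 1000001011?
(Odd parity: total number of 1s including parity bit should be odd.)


Number of 1s in data: 4
Parity bit: 1

1


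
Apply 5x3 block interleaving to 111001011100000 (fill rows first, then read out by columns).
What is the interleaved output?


Matrix:
  111
  001
  011
  100
  000
Read columns: 100101010011100

100101010011100


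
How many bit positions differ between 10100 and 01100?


XOR: 11000
Count of 1s: 2

2


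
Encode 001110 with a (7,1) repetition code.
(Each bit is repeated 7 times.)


Each bit -> 7 copies

000000000000001111111111111111111110000000


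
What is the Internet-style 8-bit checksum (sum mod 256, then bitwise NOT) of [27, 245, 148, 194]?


Sum = 614 mod 256 = 102
Complement = 153

153


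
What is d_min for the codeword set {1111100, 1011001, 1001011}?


Comparing all pairs, minimum distance: 2
Can detect 1 errors, correct 0 errors

2


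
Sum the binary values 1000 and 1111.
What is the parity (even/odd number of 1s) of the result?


1000 = 8
1111 = 15
Sum = 23 = 10111
1s count = 4

even parity (4 ones in 10111)


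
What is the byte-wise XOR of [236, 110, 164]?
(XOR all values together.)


XOR chain: 236 ^ 110 ^ 164 = 38

38


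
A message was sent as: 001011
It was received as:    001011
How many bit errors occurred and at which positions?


XOR: 000000

0 errors (received matches sent)


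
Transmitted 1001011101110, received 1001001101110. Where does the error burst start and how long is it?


XOR: 0000010000000

Burst at position 5, length 1


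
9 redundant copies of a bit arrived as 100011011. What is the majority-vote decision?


Ones: 5 out of 9
Threshold: 5

1 (5/9 voted 1)


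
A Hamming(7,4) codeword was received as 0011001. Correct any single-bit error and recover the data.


Syndrome = 0: no error detected

Data: 1001 (no errors)


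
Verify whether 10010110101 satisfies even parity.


Number of 1s: 6

Yes, parity is correct (6 ones)


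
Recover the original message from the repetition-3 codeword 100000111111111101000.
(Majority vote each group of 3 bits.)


Groups: 100, 000, 111, 111, 111, 101, 000
Majority votes: 0011110

0011110


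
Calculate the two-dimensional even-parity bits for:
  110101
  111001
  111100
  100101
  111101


Row parities: 00011
Column parities: 101000

Row P: 00011, Col P: 101000, Corner: 0


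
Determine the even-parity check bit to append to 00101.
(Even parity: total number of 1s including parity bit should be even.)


Number of 1s in data: 2
Parity bit: 0

0


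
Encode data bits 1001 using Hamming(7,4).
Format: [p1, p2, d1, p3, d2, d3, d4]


Parity bits: p1=0, p2=0, p3=1

0011001


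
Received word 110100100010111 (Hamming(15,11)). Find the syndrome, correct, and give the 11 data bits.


Syndrome = 7: error at position 7

Data: 00000010111 (corrected bit 7)


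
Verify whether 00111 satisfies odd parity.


Number of 1s: 3

Yes, parity is correct (3 ones)


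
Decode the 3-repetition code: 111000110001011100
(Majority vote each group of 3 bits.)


Groups: 111, 000, 110, 001, 011, 100
Majority votes: 101010

101010


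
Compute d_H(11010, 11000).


XOR: 00010
Count of 1s: 1

1


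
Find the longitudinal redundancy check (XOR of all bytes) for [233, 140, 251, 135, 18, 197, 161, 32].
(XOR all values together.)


XOR chain: 233 ^ 140 ^ 251 ^ 135 ^ 18 ^ 197 ^ 161 ^ 32 = 79

79


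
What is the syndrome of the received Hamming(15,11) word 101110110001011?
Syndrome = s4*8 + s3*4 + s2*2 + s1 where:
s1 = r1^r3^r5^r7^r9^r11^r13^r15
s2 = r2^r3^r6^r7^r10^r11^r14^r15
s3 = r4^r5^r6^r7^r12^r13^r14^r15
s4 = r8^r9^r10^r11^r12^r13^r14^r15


s1=1, s2=0, s3=0, s4=0

Syndrome = 1 (error at position 1)


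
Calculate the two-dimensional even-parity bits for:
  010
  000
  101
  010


Row parities: 1001
Column parities: 101

Row P: 1001, Col P: 101, Corner: 0


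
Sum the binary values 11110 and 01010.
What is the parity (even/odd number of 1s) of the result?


11110 = 30
01010 = 10
Sum = 40 = 101000
1s count = 2

even parity (2 ones in 101000)


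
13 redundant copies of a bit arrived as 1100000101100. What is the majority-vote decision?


Ones: 5 out of 13
Threshold: 7

0 (5/13 voted 1)


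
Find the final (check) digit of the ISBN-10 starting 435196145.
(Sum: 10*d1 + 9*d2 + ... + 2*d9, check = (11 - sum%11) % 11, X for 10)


Weighted sum: 224
224 mod 11 = 4

Check digit: 7


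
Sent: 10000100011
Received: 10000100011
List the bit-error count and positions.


XOR: 00000000000

0 errors (received matches sent)


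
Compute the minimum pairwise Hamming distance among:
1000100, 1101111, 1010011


Comparing all pairs, minimum distance: 4
Can detect 3 errors, correct 1 errors

4


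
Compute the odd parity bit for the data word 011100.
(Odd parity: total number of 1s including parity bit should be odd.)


Number of 1s in data: 3
Parity bit: 0

0


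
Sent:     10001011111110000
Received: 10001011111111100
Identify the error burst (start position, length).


XOR: 00000000000001100

Burst at position 13, length 2


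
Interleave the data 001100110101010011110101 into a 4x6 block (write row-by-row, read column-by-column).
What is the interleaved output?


Matrix:
  001100
  110101
  010011
  110101
Read columns: 010101111000110100100111

010101111000110100100111


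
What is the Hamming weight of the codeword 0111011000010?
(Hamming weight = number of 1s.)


Counting 1s in 0111011000010

6


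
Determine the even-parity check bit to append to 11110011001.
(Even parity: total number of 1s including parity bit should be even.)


Number of 1s in data: 7
Parity bit: 1

1


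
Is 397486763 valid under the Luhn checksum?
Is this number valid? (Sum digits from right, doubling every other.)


Luhn sum = 51
51 mod 10 = 1

Invalid (Luhn sum mod 10 = 1)


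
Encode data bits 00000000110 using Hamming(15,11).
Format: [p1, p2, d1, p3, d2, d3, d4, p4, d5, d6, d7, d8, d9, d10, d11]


Parity bits: p1=1, p2=1, p3=0, p4=0

110000000000110


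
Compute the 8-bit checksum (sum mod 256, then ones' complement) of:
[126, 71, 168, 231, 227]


Sum = 823 mod 256 = 55
Complement = 200

200


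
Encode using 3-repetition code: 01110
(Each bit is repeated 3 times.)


Each bit -> 3 copies

000111111111000


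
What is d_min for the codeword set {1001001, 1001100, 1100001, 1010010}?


Comparing all pairs, minimum distance: 2
Can detect 1 errors, correct 0 errors

2


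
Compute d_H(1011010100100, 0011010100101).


XOR: 1000000000001
Count of 1s: 2

2


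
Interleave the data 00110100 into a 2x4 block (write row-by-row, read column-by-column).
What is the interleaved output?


Matrix:
  0011
  0100
Read columns: 00011010

00011010


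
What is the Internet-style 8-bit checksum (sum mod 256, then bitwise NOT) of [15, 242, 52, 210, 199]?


Sum = 718 mod 256 = 206
Complement = 49

49


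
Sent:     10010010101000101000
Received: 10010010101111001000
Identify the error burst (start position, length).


XOR: 00000000000111100000

Burst at position 11, length 4


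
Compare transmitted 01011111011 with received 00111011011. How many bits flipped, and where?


XOR: 01100100000

3 error(s) at position(s): 1, 2, 5


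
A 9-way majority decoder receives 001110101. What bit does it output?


Ones: 5 out of 9
Threshold: 5

1 (5/9 voted 1)


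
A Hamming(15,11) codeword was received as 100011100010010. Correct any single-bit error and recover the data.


Syndrome = 0: no error detected

Data: 01110010010 (no errors)


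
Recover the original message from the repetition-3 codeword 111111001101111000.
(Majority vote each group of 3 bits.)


Groups: 111, 111, 001, 101, 111, 000
Majority votes: 110110

110110


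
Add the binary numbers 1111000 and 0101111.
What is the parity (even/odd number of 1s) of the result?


1111000 = 120
0101111 = 47
Sum = 167 = 10100111
1s count = 5

odd parity (5 ones in 10100111)


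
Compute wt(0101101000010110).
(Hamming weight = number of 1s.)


Counting 1s in 0101101000010110

7


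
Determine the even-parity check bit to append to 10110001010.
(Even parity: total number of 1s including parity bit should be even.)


Number of 1s in data: 5
Parity bit: 1

1


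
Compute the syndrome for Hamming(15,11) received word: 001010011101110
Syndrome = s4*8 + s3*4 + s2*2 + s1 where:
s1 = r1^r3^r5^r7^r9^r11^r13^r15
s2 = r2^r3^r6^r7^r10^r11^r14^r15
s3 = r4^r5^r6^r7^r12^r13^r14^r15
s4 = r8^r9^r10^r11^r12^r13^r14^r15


s1=0, s2=1, s3=0, s4=0

Syndrome = 2 (error at position 2)


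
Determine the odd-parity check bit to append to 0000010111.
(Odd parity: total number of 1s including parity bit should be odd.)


Number of 1s in data: 4
Parity bit: 1

1


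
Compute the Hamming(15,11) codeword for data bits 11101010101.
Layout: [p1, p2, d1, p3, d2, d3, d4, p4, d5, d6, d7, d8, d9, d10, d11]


Parity bits: p1=0, p2=0, p3=0, p4=0

001011001010101


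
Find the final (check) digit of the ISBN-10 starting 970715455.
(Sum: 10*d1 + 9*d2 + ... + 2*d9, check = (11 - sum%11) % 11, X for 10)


Weighted sum: 274
274 mod 11 = 10

Check digit: 1


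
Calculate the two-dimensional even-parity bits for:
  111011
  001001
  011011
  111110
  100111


Row parities: 10010
Column parities: 110000

Row P: 10010, Col P: 110000, Corner: 0


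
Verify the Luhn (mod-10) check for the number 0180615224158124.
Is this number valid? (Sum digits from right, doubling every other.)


Luhn sum = 46
46 mod 10 = 6

Invalid (Luhn sum mod 10 = 6)


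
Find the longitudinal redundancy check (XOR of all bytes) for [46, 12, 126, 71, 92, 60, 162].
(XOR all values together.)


XOR chain: 46 ^ 12 ^ 126 ^ 71 ^ 92 ^ 60 ^ 162 = 217

217


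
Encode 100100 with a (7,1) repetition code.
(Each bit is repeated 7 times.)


Each bit -> 7 copies

111111100000000000000111111100000000000000


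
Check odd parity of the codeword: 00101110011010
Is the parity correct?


Number of 1s: 7

Yes, parity is correct (7 ones)


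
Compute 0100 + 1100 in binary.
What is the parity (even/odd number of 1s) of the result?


0100 = 4
1100 = 12
Sum = 16 = 10000
1s count = 1

odd parity (1 ones in 10000)


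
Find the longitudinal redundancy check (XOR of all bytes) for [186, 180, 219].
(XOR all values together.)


XOR chain: 186 ^ 180 ^ 219 = 213

213


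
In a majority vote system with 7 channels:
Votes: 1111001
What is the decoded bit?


Ones: 5 out of 7
Threshold: 4

1 (5/7 voted 1)


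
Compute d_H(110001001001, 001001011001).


XOR: 111000010000
Count of 1s: 4

4


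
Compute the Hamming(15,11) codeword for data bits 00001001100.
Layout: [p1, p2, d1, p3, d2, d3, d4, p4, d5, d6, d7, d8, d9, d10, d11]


Parity bits: p1=0, p2=0, p3=0, p4=1

000000011001100


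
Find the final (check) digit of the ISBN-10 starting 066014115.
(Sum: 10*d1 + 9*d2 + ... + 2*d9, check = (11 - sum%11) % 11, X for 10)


Weighted sum: 145
145 mod 11 = 2

Check digit: 9


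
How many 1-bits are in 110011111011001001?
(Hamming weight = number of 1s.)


Counting 1s in 110011111011001001

11


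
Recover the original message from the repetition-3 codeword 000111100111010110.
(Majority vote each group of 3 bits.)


Groups: 000, 111, 100, 111, 010, 110
Majority votes: 010101

010101


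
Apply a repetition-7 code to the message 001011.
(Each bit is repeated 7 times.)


Each bit -> 7 copies

000000000000001111111000000011111111111111


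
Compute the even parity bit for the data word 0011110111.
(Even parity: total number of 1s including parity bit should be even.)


Number of 1s in data: 7
Parity bit: 1

1


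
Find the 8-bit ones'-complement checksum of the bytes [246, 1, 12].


Sum = 259 mod 256 = 3
Complement = 252

252


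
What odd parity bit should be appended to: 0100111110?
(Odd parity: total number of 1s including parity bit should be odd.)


Number of 1s in data: 6
Parity bit: 1

1


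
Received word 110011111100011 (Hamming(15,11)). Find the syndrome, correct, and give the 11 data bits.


Syndrome = 13: error at position 13

Data: 01111100111 (corrected bit 13)


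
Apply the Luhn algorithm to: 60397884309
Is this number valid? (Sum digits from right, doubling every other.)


Luhn sum = 60
60 mod 10 = 0

Valid (Luhn sum mod 10 = 0)


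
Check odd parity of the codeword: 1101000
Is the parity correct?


Number of 1s: 3

Yes, parity is correct (3 ones)


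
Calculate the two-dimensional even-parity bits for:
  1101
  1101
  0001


Row parities: 111
Column parities: 0001

Row P: 111, Col P: 0001, Corner: 1


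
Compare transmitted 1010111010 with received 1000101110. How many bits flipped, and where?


XOR: 0010010100

3 error(s) at position(s): 2, 5, 7


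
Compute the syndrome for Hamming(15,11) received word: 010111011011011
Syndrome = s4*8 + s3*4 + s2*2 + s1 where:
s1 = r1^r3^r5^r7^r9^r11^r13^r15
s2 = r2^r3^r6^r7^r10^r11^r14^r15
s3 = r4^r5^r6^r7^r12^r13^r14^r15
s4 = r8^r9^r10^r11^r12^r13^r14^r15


s1=0, s2=1, s3=0, s4=0

Syndrome = 2 (error at position 2)


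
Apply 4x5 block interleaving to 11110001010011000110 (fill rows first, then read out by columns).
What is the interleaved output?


Matrix:
  11110
  00101
  00110
  00110
Read columns: 10001000111110110100

10001000111110110100


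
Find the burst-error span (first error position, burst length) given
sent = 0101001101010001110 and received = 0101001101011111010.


XOR: 0000000000001110100

Burst at position 12, length 5


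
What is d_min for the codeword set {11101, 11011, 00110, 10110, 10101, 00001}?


Comparing all pairs, minimum distance: 1
Can detect 0 errors, correct 0 errors

1


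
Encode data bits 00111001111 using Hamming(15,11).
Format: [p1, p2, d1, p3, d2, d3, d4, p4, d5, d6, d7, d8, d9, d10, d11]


Parity bits: p1=0, p2=0, p3=0, p4=1

000001111001111


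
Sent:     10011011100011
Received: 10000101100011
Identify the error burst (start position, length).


XOR: 00011110000000

Burst at position 3, length 4


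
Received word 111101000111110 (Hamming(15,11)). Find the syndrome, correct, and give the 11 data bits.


Syndrome = 12: error at position 12

Data: 10100110110 (corrected bit 12)


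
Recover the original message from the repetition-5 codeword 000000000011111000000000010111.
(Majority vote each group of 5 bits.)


Groups: 00000, 00000, 11111, 00000, 00000, 10111
Majority votes: 001001

001001


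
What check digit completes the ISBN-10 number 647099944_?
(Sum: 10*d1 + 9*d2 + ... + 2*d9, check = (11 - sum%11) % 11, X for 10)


Weighted sum: 307
307 mod 11 = 10

Check digit: 1


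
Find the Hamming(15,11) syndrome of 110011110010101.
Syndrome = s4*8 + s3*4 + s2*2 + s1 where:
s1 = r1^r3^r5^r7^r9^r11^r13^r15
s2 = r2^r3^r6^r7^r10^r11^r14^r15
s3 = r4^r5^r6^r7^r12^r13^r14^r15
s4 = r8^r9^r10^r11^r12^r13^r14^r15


s1=0, s2=1, s3=1, s4=0

Syndrome = 6 (error at position 6)


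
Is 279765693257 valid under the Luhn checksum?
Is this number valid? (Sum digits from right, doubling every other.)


Luhn sum = 63
63 mod 10 = 3

Invalid (Luhn sum mod 10 = 3)


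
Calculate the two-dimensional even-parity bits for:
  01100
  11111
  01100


Row parities: 010
Column parities: 11111

Row P: 010, Col P: 11111, Corner: 1


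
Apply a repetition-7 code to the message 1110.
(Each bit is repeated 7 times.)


Each bit -> 7 copies

1111111111111111111110000000


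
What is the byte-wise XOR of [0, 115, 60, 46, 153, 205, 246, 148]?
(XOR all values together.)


XOR chain: 0 ^ 115 ^ 60 ^ 46 ^ 153 ^ 205 ^ 246 ^ 148 = 87

87


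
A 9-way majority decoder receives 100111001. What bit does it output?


Ones: 5 out of 9
Threshold: 5

1 (5/9 voted 1)


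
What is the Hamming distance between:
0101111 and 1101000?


XOR: 1000111
Count of 1s: 4

4


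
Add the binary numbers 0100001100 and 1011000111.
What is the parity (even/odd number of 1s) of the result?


0100001100 = 268
1011000111 = 711
Sum = 979 = 1111010011
1s count = 7

odd parity (7 ones in 1111010011)


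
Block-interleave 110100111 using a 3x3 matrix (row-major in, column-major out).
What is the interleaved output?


Matrix:
  110
  100
  111
Read columns: 111101001

111101001


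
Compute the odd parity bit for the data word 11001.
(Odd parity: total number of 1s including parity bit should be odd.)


Number of 1s in data: 3
Parity bit: 0

0


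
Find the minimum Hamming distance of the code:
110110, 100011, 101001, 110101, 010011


Comparing all pairs, minimum distance: 2
Can detect 1 errors, correct 0 errors

2


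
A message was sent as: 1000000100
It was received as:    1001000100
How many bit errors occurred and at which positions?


XOR: 0001000000

1 error(s) at position(s): 3


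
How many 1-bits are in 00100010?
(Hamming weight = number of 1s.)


Counting 1s in 00100010

2


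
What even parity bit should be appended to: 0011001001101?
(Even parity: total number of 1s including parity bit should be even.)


Number of 1s in data: 6
Parity bit: 0

0


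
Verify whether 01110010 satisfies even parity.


Number of 1s: 4

Yes, parity is correct (4 ones)


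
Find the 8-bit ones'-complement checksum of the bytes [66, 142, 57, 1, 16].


Sum = 282 mod 256 = 26
Complement = 229

229


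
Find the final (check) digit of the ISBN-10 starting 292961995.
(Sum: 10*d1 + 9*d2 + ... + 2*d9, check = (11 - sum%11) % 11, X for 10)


Weighted sum: 294
294 mod 11 = 8

Check digit: 3


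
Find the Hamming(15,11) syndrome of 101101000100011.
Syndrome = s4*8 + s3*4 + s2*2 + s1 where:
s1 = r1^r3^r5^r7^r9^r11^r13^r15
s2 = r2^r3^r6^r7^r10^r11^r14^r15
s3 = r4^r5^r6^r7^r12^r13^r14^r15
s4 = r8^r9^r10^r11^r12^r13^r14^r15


s1=1, s2=1, s3=0, s4=1

Syndrome = 11 (error at position 11)


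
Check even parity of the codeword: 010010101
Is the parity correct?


Number of 1s: 4

Yes, parity is correct (4 ones)


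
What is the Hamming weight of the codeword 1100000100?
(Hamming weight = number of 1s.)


Counting 1s in 1100000100

3


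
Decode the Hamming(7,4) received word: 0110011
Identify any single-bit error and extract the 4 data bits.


Syndrome = 0: no error detected

Data: 1011 (no errors)


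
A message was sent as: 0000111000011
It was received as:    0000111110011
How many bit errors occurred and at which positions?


XOR: 0000000110000

2 error(s) at position(s): 7, 8


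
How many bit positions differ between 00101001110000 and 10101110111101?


XOR: 10000111001101
Count of 1s: 7

7


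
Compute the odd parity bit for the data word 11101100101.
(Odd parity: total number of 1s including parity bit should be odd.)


Number of 1s in data: 7
Parity bit: 0

0


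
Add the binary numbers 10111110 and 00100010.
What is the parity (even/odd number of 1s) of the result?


10111110 = 190
00100010 = 34
Sum = 224 = 11100000
1s count = 3

odd parity (3 ones in 11100000)


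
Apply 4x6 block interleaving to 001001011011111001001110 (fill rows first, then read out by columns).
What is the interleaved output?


Matrix:
  001001
  011011
  111001
  001110
Read columns: 001001101111000101011110

001001101111000101011110


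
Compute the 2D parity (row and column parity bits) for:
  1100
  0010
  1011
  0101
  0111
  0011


Row parities: 011010
Column parities: 0100

Row P: 011010, Col P: 0100, Corner: 1


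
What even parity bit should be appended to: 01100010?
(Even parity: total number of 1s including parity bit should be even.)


Number of 1s in data: 3
Parity bit: 1

1


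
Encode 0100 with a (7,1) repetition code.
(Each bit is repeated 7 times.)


Each bit -> 7 copies

0000000111111100000000000000


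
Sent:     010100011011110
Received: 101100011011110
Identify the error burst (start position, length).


XOR: 111000000000000

Burst at position 0, length 3


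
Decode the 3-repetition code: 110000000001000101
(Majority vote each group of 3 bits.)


Groups: 110, 000, 000, 001, 000, 101
Majority votes: 100001

100001


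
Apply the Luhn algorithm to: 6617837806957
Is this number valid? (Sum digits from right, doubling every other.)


Luhn sum = 63
63 mod 10 = 3

Invalid (Luhn sum mod 10 = 3)


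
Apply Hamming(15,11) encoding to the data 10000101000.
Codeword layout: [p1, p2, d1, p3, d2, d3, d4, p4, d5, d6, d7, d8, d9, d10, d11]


Parity bits: p1=1, p2=0, p3=1, p4=0

101100000101000


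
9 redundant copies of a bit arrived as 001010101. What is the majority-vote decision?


Ones: 4 out of 9
Threshold: 5

0 (4/9 voted 1)


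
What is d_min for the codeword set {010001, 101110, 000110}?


Comparing all pairs, minimum distance: 2
Can detect 1 errors, correct 0 errors

2


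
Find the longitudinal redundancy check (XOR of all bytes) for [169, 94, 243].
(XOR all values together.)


XOR chain: 169 ^ 94 ^ 243 = 4

4


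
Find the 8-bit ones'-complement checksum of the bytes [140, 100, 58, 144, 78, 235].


Sum = 755 mod 256 = 243
Complement = 12

12


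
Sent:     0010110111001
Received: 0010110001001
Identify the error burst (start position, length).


XOR: 0000000110000

Burst at position 7, length 2


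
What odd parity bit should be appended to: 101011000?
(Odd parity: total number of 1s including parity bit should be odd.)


Number of 1s in data: 4
Parity bit: 1

1


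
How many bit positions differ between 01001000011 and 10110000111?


XOR: 11111000100
Count of 1s: 6

6


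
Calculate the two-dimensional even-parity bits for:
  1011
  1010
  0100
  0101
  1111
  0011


Row parities: 101000
Column parities: 1100

Row P: 101000, Col P: 1100, Corner: 0


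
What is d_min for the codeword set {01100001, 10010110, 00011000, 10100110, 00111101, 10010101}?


Comparing all pairs, minimum distance: 2
Can detect 1 errors, correct 0 errors

2


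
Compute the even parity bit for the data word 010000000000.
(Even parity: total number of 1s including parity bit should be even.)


Number of 1s in data: 1
Parity bit: 1

1


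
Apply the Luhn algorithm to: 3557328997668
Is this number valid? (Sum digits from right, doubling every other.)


Luhn sum = 69
69 mod 10 = 9

Invalid (Luhn sum mod 10 = 9)


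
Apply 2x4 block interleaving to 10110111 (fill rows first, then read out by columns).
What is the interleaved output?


Matrix:
  1011
  0111
Read columns: 10011111

10011111


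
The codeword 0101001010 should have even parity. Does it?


Number of 1s: 4

Yes, parity is correct (4 ones)


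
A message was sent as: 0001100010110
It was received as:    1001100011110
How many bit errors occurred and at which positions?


XOR: 1000000001000

2 error(s) at position(s): 0, 9


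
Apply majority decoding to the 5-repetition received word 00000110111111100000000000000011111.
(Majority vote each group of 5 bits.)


Groups: 00000, 11011, 11111, 00000, 00000, 00000, 11111
Majority votes: 0110001

0110001


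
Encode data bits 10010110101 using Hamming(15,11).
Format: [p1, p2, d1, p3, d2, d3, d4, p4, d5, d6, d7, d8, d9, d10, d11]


Parity bits: p1=1, p2=1, p3=1, p4=0

111100100110101


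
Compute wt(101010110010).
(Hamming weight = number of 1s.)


Counting 1s in 101010110010

6


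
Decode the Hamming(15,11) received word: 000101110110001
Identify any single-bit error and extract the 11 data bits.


Syndrome = 3: error at position 3

Data: 10110110001 (corrected bit 3)


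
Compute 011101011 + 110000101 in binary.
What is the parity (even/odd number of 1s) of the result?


011101011 = 235
110000101 = 389
Sum = 624 = 1001110000
1s count = 4

even parity (4 ones in 1001110000)
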